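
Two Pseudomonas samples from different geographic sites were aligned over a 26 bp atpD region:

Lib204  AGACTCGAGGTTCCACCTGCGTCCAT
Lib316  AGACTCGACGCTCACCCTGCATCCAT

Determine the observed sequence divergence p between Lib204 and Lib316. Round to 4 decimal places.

Mismatches occur at site 9 (G↔C), site 11 (T↔C), site 14 (C↔A), site 15 (A↔C), site 21 (G↔A).
There are 5 differences over 26 sites, so p = 5/26 = 0.1923.

0.1923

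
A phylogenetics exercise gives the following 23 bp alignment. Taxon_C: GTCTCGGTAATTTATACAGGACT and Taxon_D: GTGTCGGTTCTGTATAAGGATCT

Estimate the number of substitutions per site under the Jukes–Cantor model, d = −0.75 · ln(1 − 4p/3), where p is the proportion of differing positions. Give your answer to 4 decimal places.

Differing sites — 3:C/G; 9:A/T; 10:A/C; 12:T/G; 17:C/A; 18:A/G; 20:G/A; 21:A/T.
p = 8/23 = 0.347826.
d = −0.75 · ln(1 − (4/3)·0.347826) = −0.75 · ln(0.536232) = −0.75 · (-0.623188) = 0.4674.

0.4674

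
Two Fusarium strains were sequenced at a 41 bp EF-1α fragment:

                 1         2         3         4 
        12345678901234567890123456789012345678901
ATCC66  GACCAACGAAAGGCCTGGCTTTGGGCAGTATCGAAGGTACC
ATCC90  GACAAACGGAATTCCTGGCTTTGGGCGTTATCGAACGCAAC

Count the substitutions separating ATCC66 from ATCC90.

The sequences differ at positions 4 (C/A), 9 (A/G), 12 (G/T), 13 (G/T), 27 (A/G), 28 (G/T), 36 (G/C), 38 (T/C), 40 (C/A).
That gives 9 mismatches out of 41 aligned sites, so the Hamming distance is 9.

9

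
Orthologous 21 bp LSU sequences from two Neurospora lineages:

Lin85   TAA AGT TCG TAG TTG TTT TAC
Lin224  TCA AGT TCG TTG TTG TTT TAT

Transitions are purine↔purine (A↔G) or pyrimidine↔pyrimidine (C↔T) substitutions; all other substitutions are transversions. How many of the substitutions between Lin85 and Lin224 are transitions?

Differing sites — 2:A/C (Tv); 11:A/T (Tv); 21:C/T (Ti).
Of the 3 differences, 1 transition and 2 transversions, so the answer is 1.

1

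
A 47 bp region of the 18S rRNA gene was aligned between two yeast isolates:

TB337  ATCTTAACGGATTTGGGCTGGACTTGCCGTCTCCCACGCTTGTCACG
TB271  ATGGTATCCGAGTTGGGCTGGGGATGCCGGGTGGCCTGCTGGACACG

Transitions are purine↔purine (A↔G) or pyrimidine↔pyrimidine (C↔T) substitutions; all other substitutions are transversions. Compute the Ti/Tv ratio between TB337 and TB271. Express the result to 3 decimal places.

0.143

The sequences differ at positions 3 (C/G, transversion), 4 (T/G, transversion), 7 (A/T, transversion), 9 (G/C, transversion), 12 (T/G, transversion), 22 (A/G, transition), 23 (C/G, transversion), 24 (T/A, transversion), 30 (T/G, transversion), 31 (C/G, transversion), 33 (C/G, transversion), 34 (C/G, transversion), 36 (A/C, transversion), 37 (C/T, transition), 41 (T/G, transversion), 43 (T/A, transversion).
Of the 16 differences, 2 transitions and 14 transversions, so Ti/Tv = 2/14 = 0.143.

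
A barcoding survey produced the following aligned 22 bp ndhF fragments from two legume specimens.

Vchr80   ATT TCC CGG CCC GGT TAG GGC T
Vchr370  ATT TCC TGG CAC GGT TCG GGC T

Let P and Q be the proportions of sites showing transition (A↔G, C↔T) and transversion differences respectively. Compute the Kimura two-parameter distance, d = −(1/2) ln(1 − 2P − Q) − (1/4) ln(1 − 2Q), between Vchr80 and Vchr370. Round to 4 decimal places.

0.1505

The sequences differ at positions 7 (C/T, transition), 11 (C/A, transversion), 17 (A/C, transversion).
Of the 3 differences, 1 transition and 2 transversions over 22 sites: P = 1/22 = 0.045455, Q = 2/22 = 0.090909.
d = −0.5·ln(0.818181) − 0.25·ln(0.818182) = −0.5·(-0.200672) − 0.25·(-0.200670) = 0.1505.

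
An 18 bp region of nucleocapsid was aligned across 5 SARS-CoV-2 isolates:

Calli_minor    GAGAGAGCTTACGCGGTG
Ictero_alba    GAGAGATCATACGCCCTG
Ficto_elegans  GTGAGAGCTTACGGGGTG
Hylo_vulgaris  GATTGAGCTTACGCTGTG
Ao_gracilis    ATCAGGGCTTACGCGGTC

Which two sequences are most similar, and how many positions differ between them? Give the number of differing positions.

Pairwise Hamming distances:
  Calli_minor vs Ictero_alba: 4
  Calli_minor vs Ficto_elegans: 2
  Calli_minor vs Hylo_vulgaris: 3
  Calli_minor vs Ao_gracilis: 5
  Ictero_alba vs Ficto_elegans: 6
  Ictero_alba vs Hylo_vulgaris: 6
  Ictero_alba vs Ao_gracilis: 9
  Ficto_elegans vs Hylo_vulgaris: 5
  Ficto_elegans vs Ao_gracilis: 5
  Hylo_vulgaris vs Ao_gracilis: 7
The smallest is 2, between Calli_minor and Ficto_elegans.

2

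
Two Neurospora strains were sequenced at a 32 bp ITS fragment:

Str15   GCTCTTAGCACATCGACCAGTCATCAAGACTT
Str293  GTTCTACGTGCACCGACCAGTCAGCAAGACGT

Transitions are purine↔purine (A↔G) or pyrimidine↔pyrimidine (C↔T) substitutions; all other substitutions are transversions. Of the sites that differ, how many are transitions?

Mismatches occur at site 2 (C/T, transition), site 6 (T/A, transversion), site 7 (A/C, transversion), site 9 (C/T, transition), site 10 (A/G, transition), site 13 (T/C, transition), site 24 (T/G, transversion), site 31 (T/G, transversion).
Of the 8 differences, 4 transitions and 4 transversions, so the answer is 4.

4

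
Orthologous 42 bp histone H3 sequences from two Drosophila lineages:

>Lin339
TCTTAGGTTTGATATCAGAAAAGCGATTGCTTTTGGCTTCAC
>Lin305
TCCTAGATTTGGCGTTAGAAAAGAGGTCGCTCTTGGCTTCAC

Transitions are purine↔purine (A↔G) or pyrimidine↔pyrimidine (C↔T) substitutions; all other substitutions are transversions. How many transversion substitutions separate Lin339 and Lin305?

1

Mismatches occur at site 3 (T→C, transition), site 7 (G→A, transition), site 12 (A→G, transition), site 13 (T→C, transition), site 14 (A→G, transition), site 16 (C→T, transition), site 24 (C→A, transversion), site 26 (A→G, transition), site 28 (T→C, transition), site 32 (T→C, transition).
Of the 10 differences, 9 transitions and 1 transversion, so the answer is 1.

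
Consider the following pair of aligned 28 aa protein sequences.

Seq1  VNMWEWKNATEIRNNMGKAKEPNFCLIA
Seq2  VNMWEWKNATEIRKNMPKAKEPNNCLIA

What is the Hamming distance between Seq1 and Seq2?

3

The sequences differ at positions 14 (N/K), 17 (G/P), 24 (F/N).
That gives 3 mismatches out of 28 aligned sites, so the Hamming distance is 3.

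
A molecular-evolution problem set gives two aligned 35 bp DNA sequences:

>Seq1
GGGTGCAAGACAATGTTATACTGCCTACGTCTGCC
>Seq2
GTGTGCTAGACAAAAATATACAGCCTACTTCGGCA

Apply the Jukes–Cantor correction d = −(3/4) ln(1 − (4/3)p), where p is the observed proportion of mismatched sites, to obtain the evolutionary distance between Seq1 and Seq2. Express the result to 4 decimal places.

Differing sites — 2:G/T; 7:A/T; 14:T/A; 15:G/A; 16:T/A; 22:T/A; 29:G/T; 32:T/G; 35:C/A.
p = 9/35 = 0.257143.
d = −0.75 · ln(1 − (4/3)·0.257143) = −0.75 · ln(0.657143) = −0.75 · (-0.419854) = 0.3149.

0.3149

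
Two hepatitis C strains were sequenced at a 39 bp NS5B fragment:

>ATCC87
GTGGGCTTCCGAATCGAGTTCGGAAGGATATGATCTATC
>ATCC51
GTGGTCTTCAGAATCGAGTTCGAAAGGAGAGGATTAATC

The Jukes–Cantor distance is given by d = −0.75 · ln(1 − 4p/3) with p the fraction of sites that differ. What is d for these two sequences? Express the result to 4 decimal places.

0.2052

Mismatches occur at site 5 (G/T), site 10 (C/A), site 23 (G/A), site 29 (T/G), site 31 (T/G), site 35 (C/T), site 36 (T/A).
p = 7/39 = 0.179487.
d = −0.75 · ln(1 − (4/3)·0.179487) = −0.75 · ln(0.760684) = −0.75 · (-0.273537) = 0.2052.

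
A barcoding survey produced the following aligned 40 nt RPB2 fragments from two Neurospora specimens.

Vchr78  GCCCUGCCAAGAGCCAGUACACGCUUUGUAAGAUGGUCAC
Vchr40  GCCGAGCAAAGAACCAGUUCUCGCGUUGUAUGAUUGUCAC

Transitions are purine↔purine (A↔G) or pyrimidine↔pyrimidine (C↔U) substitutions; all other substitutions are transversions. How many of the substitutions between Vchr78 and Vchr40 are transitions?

1

The sequences differ at positions 4 (C/G, transversion), 5 (U/A, transversion), 8 (C/A, transversion), 13 (G/A, transition), 19 (A/U, transversion), 21 (A/U, transversion), 25 (U/G, transversion), 31 (A/U, transversion), 35 (G/U, transversion).
Of the 9 differences, 1 transition and 8 transversions, so the answer is 1.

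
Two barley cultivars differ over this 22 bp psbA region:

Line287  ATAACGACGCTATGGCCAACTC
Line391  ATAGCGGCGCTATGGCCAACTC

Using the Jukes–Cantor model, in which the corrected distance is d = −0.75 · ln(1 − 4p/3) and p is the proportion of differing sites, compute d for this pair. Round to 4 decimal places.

0.0969

Differing sites — 4:A/G; 7:A/G.
p = 2/22 = 0.090909.
d = −0.75 · ln(1 − (4/3)·0.090909) = −0.75 · ln(0.878788) = −0.75 · (-0.129212) = 0.0969.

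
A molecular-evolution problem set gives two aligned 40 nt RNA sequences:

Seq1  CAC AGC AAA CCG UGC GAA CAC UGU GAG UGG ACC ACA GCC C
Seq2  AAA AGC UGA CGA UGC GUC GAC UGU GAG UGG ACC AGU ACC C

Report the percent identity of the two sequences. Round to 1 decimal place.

Mismatches occur at site 1 (C/A), site 3 (C/A), site 7 (A/U), site 8 (A/G), site 11 (C/G), site 12 (G/A), site 17 (A/U), site 18 (A/C), site 19 (C/G), site 35 (C/G), site 36 (A/U), site 37 (G/A).
28 of the 40 sites match, so the percent identity is 28/40 × 100 = 70.0%.

70.0%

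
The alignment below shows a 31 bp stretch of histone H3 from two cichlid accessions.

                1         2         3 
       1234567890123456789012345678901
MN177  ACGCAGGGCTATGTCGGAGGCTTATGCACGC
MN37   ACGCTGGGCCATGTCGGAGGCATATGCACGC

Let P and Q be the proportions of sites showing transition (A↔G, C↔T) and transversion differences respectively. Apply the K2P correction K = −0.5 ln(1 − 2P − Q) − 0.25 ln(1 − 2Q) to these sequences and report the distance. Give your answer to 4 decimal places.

The sequences differ at positions 5 (A/T, transversion), 10 (T/C, transition), 22 (T/A, transversion).
Of the 3 differences, 1 transition and 2 transversions over 31 sites: P = 1/31 = 0.032258, Q = 2/31 = 0.064516.
d = −0.5·ln(0.870968) − 0.25·ln(0.870968) = −0.5·(-0.138150) − 0.25·(-0.138150) = 0.1036.

0.1036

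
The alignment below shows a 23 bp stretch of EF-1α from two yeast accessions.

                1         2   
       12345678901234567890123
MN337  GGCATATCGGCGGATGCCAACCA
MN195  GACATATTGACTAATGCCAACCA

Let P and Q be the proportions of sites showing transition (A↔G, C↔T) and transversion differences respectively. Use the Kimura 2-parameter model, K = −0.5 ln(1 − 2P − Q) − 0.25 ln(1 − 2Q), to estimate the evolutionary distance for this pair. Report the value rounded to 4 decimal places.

Mismatches occur at site 2 (G→A, transition), site 8 (C→T, transition), site 10 (G→A, transition), site 12 (G→T, transversion), site 13 (G→A, transition).
Of the 5 differences, 4 transitions and 1 transversion over 23 sites: P = 4/23 = 0.173913, Q = 1/23 = 0.043478.
d = −0.5·ln(0.608696) − 0.25·ln(0.913044) = −0.5·(-0.496436) − 0.25·(-0.090971) = 0.2710.

0.2710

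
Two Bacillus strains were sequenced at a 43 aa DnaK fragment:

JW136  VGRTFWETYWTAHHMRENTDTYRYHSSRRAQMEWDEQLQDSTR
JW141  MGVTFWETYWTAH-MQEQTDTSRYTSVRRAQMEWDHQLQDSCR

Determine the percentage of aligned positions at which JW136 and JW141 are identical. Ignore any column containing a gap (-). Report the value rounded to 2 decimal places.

78.57%

Excluding the 1 gap column leaves 42 comparable sites.
Differing sites — 1:V/M; 3:R/V; 16:R/Q; 18:N/Q; 22:Y/S; 25:H/T; 27:S/V; 36:E/H; 42:T/C.
33 of the 42 comparable sites match, so the percent identity is 33/42 × 100 = 78.57%.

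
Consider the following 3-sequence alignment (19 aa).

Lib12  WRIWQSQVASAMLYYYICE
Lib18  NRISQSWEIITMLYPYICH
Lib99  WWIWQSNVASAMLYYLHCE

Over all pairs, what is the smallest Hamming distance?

4

Pairwise Hamming distances:
  Lib12 vs Lib18: 9
  Lib12 vs Lib99: 4
  Lib18 vs Lib99: 12
The smallest is 4, between Lib12 and Lib99.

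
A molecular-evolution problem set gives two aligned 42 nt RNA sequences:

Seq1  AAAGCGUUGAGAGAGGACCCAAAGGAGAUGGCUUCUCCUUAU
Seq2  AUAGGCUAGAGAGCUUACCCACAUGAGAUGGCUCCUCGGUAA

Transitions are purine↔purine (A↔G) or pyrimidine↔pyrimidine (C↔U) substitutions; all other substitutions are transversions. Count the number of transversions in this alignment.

Differing sites — 2:A/U (Tv); 5:C/G (Tv); 6:G/C (Tv); 8:U/A (Tv); 14:A/C (Tv); 15:G/U (Tv); 16:G/U (Tv); 22:A/C (Tv); 24:G/U (Tv); 34:U/C (Ti); 38:C/G (Tv); 39:U/G (Tv); 42:U/A (Tv).
Of the 13 differences, 1 transition and 12 transversions, so the answer is 12.

12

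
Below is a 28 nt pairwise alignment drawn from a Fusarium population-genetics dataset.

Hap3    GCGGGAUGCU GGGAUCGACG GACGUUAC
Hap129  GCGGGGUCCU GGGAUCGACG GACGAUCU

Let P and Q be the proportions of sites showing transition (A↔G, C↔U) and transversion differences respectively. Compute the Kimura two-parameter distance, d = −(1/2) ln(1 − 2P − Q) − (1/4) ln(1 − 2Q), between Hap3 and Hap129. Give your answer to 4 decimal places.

Differing sites — 6:A/G (Ti); 8:G/C (Tv); 25:U/A (Tv); 27:A/C (Tv); 28:C/U (Ti).
Of the 5 differences, 2 transitions and 3 transversions over 28 sites: P = 2/28 = 0.071429, Q = 3/28 = 0.107143.
d = −0.5·ln(0.749999) − 0.25·ln(0.785714) = −0.5·(-0.287683) − 0.25·(-0.241162) = 0.2041.

0.2041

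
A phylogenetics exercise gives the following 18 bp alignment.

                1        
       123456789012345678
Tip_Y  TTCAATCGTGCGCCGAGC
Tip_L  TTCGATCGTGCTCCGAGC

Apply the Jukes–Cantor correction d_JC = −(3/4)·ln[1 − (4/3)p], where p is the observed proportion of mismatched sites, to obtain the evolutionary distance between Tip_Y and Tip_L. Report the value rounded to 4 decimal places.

The sequences differ at positions 4 (A/G), 12 (G/T).
p = 2/18 = 0.111111.
d = −0.75 · ln(1 − (4/3)·0.111111) = −0.75 · ln(0.851852) = −0.75 · (-0.160342) = 0.1203.

0.1203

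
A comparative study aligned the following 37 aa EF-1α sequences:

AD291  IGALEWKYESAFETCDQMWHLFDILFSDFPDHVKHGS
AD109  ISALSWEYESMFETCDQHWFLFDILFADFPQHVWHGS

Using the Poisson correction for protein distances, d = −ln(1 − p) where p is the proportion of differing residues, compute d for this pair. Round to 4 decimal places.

0.2787

Differing sites — 2:G/S; 5:E/S; 7:K/E; 11:A/M; 18:M/H; 20:H/F; 27:S/A; 31:D/Q; 34:K/W.
p = 9/37 = 0.243243.
d = −ln(1 − 0.243243) = −ln(0.756757) = 0.2787.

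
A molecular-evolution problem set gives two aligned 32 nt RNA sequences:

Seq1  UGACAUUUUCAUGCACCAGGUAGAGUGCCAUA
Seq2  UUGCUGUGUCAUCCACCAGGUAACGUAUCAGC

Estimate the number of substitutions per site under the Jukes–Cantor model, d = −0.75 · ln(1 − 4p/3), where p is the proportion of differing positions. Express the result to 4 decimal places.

Mismatches occur at site 2 (G↔U), site 3 (A↔G), site 5 (A↔U), site 6 (U↔G), site 8 (U↔G), site 13 (G↔C), site 23 (G↔A), site 24 (A↔C), site 27 (G↔A), site 28 (C↔U), site 31 (U↔G), site 32 (A↔C).
p = 12/32 = 0.375000.
d = −0.75 · ln(1 − (4/3)·0.375000) = −0.75 · ln(0.500000) = −0.75 · (-0.693147) = 0.5199.

0.5199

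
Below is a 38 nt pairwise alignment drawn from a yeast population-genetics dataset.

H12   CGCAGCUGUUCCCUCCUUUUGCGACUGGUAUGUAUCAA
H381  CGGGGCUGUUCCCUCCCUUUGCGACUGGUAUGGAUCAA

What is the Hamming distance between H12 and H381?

The sequences differ at positions 3 (C/G), 4 (A/G), 17 (U/C), 33 (U/G).
That gives 4 mismatches out of 38 aligned sites, so the Hamming distance is 4.

4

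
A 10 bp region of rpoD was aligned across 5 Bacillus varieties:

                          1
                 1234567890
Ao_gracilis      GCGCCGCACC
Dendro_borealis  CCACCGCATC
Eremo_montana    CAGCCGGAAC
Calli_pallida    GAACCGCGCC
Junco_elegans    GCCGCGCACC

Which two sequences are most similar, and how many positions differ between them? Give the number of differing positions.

2

Pairwise Hamming distances:
  Ao_gracilis vs Dendro_borealis: 3
  Ao_gracilis vs Eremo_montana: 4
  Ao_gracilis vs Calli_pallida: 3
  Ao_gracilis vs Junco_elegans: 2
  Dendro_borealis vs Eremo_montana: 4
  Dendro_borealis vs Calli_pallida: 4
  Dendro_borealis vs Junco_elegans: 4
  Eremo_montana vs Calli_pallida: 5
  Eremo_montana vs Junco_elegans: 6
  Calli_pallida vs Junco_elegans: 4
The smallest is 2, between Ao_gracilis and Junco_elegans.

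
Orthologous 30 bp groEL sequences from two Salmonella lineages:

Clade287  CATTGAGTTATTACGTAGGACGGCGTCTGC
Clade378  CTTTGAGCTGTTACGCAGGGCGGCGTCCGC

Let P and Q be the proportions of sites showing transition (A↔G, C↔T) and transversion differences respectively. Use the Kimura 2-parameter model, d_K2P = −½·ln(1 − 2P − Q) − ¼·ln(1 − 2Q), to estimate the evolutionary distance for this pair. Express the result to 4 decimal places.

0.2456

Mismatches occur at site 2 (A↔T, transversion), site 8 (T↔C, transition), site 10 (A↔G, transition), site 16 (T↔C, transition), site 20 (A↔G, transition), site 28 (T↔C, transition).
Of the 6 differences, 5 transitions and 1 transversion over 30 sites: P = 5/30 = 0.166667, Q = 1/30 = 0.033333.
d = −0.5·ln(0.633333) − 0.25·ln(0.933334) = −0.5·(-0.456759) − 0.25·(-0.068992) = 0.2456.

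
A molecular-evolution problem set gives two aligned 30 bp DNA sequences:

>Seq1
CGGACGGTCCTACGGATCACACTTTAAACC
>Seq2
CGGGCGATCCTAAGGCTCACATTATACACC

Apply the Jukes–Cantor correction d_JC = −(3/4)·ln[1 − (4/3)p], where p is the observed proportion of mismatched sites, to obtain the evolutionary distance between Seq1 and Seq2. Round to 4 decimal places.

Differing sites — 4:A/G; 7:G/A; 13:C/A; 16:A/C; 22:C/T; 24:T/A; 27:A/C.
p = 7/30 = 0.233333.
d = −0.75 · ln(1 − (4/3)·0.233333) = −0.75 · ln(0.688889) = −0.75 · (-0.372675) = 0.2795.

0.2795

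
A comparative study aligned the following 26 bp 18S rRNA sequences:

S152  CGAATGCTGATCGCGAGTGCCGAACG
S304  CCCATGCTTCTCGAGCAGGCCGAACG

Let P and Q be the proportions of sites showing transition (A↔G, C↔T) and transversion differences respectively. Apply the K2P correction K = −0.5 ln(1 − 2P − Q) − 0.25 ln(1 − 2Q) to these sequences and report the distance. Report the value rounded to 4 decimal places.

0.4057

Differing sites — 2:G/C (Tv); 3:A/C (Tv); 9:G/T (Tv); 10:A/C (Tv); 14:C/A (Tv); 16:A/C (Tv); 17:G/A (Ti); 18:T/G (Tv).
Of the 8 differences, 1 transition and 7 transversions over 26 sites: P = 1/26 = 0.038462, Q = 7/26 = 0.269231.
d = −0.5·ln(0.653845) − 0.25·ln(0.461538) = −0.5·(-0.424885) − 0.25·(-0.773191) = 0.4057.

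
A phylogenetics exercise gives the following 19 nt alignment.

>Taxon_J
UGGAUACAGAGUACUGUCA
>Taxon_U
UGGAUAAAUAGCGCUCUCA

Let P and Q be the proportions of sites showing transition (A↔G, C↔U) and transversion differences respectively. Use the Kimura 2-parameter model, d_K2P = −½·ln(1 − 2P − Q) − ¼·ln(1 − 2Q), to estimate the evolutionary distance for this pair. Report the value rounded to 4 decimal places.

Mismatches occur at site 7 (C↔A, transversion), site 9 (G↔U, transversion), site 12 (U↔C, transition), site 13 (A↔G, transition), site 16 (G↔C, transversion).
Of the 5 differences, 2 transitions and 3 transversions over 19 sites: P = 2/19 = 0.105263, Q = 3/19 = 0.157895.
d = −0.5·ln(0.631579) − 0.25·ln(0.684210) = −0.5·(-0.459532) − 0.25·(-0.379490) = 0.3246.

0.3246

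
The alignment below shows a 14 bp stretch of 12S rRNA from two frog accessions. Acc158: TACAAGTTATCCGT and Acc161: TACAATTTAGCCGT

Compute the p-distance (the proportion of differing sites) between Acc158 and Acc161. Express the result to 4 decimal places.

0.1429

Differing sites — 6:G/T; 10:T/G.
There are 2 differences over 14 sites, so p = 2/14 = 0.1429.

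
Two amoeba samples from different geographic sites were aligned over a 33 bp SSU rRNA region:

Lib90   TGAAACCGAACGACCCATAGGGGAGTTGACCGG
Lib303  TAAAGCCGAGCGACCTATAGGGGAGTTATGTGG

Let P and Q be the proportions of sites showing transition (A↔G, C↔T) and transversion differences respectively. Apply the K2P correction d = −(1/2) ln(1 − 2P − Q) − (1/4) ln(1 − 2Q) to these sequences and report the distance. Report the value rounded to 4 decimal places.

The sequences differ at positions 2 (G/A, transition), 5 (A/G, transition), 10 (A/G, transition), 16 (C/T, transition), 28 (G/A, transition), 29 (A/T, transversion), 30 (C/G, transversion), 31 (C/T, transition).
Of the 8 differences, 6 transitions and 2 transversions over 33 sites: P = 6/33 = 0.181818, Q = 2/33 = 0.060606.
d = −0.5·ln(0.575758) − 0.25·ln(0.878788) = −0.5·(-0.552068) − 0.25·(-0.129212) = 0.3083.

0.3083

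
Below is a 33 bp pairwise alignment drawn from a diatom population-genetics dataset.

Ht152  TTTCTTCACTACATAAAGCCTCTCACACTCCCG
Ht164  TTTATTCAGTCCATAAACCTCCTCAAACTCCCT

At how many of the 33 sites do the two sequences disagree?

Differing sites — 4:C/A; 9:C/G; 11:A/C; 18:G/C; 20:C/T; 21:T/C; 26:C/A; 33:G/T.
That gives 8 mismatches out of 33 aligned sites, so the Hamming distance is 8.

8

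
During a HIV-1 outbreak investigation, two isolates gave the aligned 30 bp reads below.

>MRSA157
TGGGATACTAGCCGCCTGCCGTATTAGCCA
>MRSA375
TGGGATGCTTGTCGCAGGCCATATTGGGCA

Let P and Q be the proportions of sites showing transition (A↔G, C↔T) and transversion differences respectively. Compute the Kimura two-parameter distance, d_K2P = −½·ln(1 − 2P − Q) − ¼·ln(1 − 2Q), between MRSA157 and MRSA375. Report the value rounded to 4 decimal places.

The sequences differ at positions 7 (A/G, transition), 10 (A/T, transversion), 12 (C/T, transition), 16 (C/A, transversion), 17 (T/G, transversion), 21 (G/A, transition), 26 (A/G, transition), 28 (C/G, transversion).
Of the 8 differences, 4 transitions and 4 transversions over 30 sites: P = 4/30 = 0.133333, Q = 4/30 = 0.133333.
d = −0.5·ln(0.600001) − 0.25·ln(0.733334) = −0.5·(-0.510824) − 0.25·(-0.310154) = 0.3330.

0.3330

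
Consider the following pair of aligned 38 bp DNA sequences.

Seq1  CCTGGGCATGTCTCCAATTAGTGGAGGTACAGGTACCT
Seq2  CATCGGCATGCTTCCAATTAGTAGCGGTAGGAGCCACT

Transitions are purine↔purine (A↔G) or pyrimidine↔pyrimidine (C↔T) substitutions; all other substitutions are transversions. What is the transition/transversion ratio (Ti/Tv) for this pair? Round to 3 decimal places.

1.000

Mismatches occur at site 2 (C/A, transversion), site 4 (G/C, transversion), site 11 (T/C, transition), site 12 (C/T, transition), site 23 (G/A, transition), site 25 (A/C, transversion), site 30 (C/G, transversion), site 31 (A/G, transition), site 32 (G/A, transition), site 34 (T/C, transition), site 35 (A/C, transversion), site 36 (C/A, transversion).
Of the 12 differences, 6 transitions and 6 transversions, so Ti/Tv = 6/6 = 1.000.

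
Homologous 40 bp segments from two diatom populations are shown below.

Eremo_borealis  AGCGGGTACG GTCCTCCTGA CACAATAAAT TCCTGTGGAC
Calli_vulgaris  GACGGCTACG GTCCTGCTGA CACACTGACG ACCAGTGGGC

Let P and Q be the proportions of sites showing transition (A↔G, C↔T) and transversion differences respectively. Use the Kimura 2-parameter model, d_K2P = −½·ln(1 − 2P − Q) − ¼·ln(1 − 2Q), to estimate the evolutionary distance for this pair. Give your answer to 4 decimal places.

0.3427

Mismatches occur at site 1 (A/G, transition), site 2 (G/A, transition), site 6 (G/C, transversion), site 16 (C/G, transversion), site 25 (A/C, transversion), site 27 (A/G, transition), site 29 (A/C, transversion), site 30 (T/G, transversion), site 31 (T/A, transversion), site 34 (T/A, transversion), site 39 (A/G, transition).
Of the 11 differences, 4 transitions and 7 transversions over 40 sites: P = 4/40 = 0.100000, Q = 7/40 = 0.175000.
d = −0.5·ln(0.625000) − 0.25·ln(0.650000) = −0.5·(-0.470004) − 0.25·(-0.430783) = 0.3427.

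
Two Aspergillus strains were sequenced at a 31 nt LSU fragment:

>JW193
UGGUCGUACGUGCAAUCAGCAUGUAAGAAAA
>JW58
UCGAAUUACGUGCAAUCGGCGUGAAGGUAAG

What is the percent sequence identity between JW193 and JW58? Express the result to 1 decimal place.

Mismatches occur at site 2 (G/C), site 4 (U/A), site 5 (C/A), site 6 (G/U), site 18 (A/G), site 21 (A/G), site 24 (U/A), site 26 (A/G), site 28 (A/U), site 31 (A/G).
21 of the 31 sites match, so the percent identity is 21/31 × 100 = 67.7%.

67.7%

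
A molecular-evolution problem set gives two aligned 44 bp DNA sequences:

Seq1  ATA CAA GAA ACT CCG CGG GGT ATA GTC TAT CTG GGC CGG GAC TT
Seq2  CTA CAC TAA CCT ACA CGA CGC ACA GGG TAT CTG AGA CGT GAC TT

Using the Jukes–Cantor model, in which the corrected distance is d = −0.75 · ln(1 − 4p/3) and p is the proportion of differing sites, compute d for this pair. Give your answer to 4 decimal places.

0.4546

Differing sites — 1:A/C; 6:A/C; 7:G/T; 10:A/C; 13:C/A; 15:G/A; 18:G/A; 19:G/C; 21:T/C; 23:T/C; 26:T/G; 27:C/G; 34:G/A; 36:C/A; 39:G/T.
p = 15/44 = 0.340909.
d = −0.75 · ln(1 − (4/3)·0.340909) = −0.75 · ln(0.545455) = −0.75 · (-0.606135) = 0.4546.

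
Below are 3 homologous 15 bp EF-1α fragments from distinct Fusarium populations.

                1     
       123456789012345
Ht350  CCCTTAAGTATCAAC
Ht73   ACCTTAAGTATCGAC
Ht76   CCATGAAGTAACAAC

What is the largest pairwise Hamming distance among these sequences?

Pairwise Hamming distances:
  Ht350 vs Ht73: 2
  Ht350 vs Ht76: 3
  Ht73 vs Ht76: 5
The largest is 5, between Ht73 and Ht76.

5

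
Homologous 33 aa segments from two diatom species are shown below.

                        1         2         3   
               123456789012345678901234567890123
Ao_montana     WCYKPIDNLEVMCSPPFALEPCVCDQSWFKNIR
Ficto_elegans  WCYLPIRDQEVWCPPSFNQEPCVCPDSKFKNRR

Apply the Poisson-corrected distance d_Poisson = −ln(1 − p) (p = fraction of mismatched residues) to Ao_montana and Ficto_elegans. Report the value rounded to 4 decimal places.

The sequences differ at positions 4 (K/L), 7 (D/R), 8 (N/D), 9 (L/Q), 12 (M/W), 14 (S/P), 16 (P/S), 18 (A/N), 19 (L/Q), 25 (D/P), 26 (Q/D), 28 (W/K), 32 (I/R).
p = 13/33 = 0.393939.
d = −ln(1 − 0.393939) = −ln(0.606061) = 0.5008.

0.5008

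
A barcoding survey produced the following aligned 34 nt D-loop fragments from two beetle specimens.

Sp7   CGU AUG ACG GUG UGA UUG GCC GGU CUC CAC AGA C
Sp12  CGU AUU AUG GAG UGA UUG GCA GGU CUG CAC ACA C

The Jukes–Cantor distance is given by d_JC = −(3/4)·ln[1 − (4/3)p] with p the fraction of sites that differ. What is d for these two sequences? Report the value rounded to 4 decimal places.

0.2012

Mismatches occur at site 6 (G→U), site 8 (C→U), site 11 (U→A), site 21 (C→A), site 27 (C→G), site 32 (G→C).
p = 6/34 = 0.176471.
d = −0.75 · ln(1 − (4/3)·0.176471) = −0.75 · ln(0.764705) = −0.75 · (-0.268265) = 0.2012.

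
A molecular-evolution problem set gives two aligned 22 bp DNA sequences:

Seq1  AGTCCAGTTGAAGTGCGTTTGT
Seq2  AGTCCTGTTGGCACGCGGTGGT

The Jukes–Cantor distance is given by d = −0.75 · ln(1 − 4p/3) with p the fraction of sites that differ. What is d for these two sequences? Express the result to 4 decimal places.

The sequences differ at positions 6 (A/T), 11 (A/G), 12 (A/C), 13 (G/A), 14 (T/C), 18 (T/G), 20 (T/G).
p = 7/22 = 0.318182.
d = −0.75 · ln(1 − (4/3)·0.318182) = −0.75 · ln(0.575757) = −0.75 · (-0.552070) = 0.4141.

0.4141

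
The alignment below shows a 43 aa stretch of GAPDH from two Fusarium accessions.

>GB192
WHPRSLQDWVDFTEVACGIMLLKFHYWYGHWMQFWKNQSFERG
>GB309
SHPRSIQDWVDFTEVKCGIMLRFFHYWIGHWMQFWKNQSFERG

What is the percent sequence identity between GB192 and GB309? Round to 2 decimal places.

The sequences differ at positions 1 (W/S), 6 (L/I), 16 (A/K), 22 (L/R), 23 (K/F), 28 (Y/I).
37 of the 43 sites match, so the percent identity is 37/43 × 100 = 86.05%.

86.05%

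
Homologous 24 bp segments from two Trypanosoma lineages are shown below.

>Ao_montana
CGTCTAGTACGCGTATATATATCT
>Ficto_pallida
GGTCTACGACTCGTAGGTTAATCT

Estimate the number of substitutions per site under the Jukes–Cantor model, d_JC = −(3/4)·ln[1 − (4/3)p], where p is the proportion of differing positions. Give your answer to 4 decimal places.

Differing sites — 1:C/G; 7:G/C; 8:T/G; 11:G/T; 16:T/G; 17:A/G; 19:A/T; 20:T/A.
p = 8/24 = 0.333333.
d = −0.75 · ln(1 − (4/3)·0.333333) = −0.75 · ln(0.555556) = −0.75 · (-0.587786) = 0.4408.

0.4408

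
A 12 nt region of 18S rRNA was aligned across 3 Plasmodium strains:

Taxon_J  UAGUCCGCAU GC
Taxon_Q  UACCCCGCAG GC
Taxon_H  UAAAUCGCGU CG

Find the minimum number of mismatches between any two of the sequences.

3

Pairwise Hamming distances:
  Taxon_J vs Taxon_Q: 3
  Taxon_J vs Taxon_H: 6
  Taxon_Q vs Taxon_H: 7
The smallest is 3, between Taxon_J and Taxon_Q.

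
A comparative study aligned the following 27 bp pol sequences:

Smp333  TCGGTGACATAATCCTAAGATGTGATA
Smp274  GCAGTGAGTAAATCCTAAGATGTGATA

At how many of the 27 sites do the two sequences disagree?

5

Differing sites — 1:T/G; 3:G/A; 8:C/G; 9:A/T; 10:T/A.
That gives 5 mismatches out of 27 aligned sites, so the Hamming distance is 5.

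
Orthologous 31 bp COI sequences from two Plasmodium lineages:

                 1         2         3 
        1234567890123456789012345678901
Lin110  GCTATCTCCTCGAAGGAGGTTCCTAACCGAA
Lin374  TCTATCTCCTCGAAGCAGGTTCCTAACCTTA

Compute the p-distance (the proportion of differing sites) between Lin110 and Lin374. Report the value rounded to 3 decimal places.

0.129

The sequences differ at positions 1 (G/T), 16 (G/C), 29 (G/T), 30 (A/T).
There are 4 differences over 31 sites, so p = 4/31 = 0.129.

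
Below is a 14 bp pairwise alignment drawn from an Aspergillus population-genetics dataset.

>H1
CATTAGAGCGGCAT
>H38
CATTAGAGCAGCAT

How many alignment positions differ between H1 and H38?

1

A single mismatch occurs at site 10 (G→A).
That gives 1 mismatch out of 14 aligned sites, so the Hamming distance is 1.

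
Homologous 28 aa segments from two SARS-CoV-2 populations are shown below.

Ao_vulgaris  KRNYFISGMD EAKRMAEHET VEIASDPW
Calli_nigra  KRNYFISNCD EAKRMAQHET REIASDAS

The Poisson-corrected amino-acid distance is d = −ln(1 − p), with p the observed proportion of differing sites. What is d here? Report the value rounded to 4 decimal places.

Mismatches occur at site 8 (G→N), site 9 (M→C), site 17 (E→Q), site 21 (V→R), site 27 (P→A), site 28 (W→S).
p = 6/28 = 0.214286.
d = −ln(1 − 0.214286) = −ln(0.785714) = 0.2412.

0.2412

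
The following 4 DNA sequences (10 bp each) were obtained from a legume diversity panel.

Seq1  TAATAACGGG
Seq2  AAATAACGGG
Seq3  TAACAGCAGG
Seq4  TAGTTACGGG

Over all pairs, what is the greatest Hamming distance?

Pairwise Hamming distances:
  Seq1 vs Seq2: 1
  Seq1 vs Seq3: 3
  Seq1 vs Seq4: 2
  Seq2 vs Seq3: 4
  Seq2 vs Seq4: 3
  Seq3 vs Seq4: 5
The largest is 5, between Seq3 and Seq4.

5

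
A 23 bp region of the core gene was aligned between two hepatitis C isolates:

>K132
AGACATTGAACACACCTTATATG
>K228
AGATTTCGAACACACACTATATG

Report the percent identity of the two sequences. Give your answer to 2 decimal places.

78.26%

Differing sites — 4:C/T; 5:A/T; 7:T/C; 16:C/A; 17:T/C.
18 of the 23 sites match, so the percent identity is 18/23 × 100 = 78.26%.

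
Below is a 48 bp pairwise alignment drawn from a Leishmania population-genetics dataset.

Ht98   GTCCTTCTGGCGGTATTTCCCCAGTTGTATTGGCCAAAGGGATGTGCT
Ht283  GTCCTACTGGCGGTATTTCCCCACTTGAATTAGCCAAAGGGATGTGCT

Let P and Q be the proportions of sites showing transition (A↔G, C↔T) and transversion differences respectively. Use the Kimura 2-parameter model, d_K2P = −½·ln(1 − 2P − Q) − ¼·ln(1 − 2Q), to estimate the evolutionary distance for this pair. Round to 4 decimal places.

The sequences differ at positions 6 (T/A, transversion), 24 (G/C, transversion), 28 (T/A, transversion), 32 (G/A, transition).
Of the 4 differences, 1 transition and 3 transversions over 48 sites: P = 1/48 = 0.020833, Q = 3/48 = 0.062500.
d = −0.5·ln(0.895834) − 0.25·ln(0.875000) = −0.5·(-0.110000) − 0.25·(-0.133531) = 0.0884.

0.0884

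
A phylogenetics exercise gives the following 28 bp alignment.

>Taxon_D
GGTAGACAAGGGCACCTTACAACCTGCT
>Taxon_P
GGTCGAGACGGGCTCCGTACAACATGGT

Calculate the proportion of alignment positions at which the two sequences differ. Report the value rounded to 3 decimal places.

0.250

Differing sites — 4:A/C; 7:C/G; 9:A/C; 14:A/T; 17:T/G; 24:C/A; 27:C/G.
There are 7 differences over 28 sites, so p = 7/28 = 0.250.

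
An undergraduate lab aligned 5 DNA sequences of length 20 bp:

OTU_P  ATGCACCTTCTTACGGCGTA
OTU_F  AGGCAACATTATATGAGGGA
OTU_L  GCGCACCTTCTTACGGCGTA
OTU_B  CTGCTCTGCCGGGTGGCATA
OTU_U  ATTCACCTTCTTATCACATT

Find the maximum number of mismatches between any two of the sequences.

15

Pairwise Hamming distances:
  OTU_P vs OTU_F: 9
  OTU_P vs OTU_L: 2
  OTU_P vs OTU_B: 10
  OTU_P vs OTU_U: 6
  OTU_F vs OTU_L: 10
  OTU_F vs OTU_B: 15
  OTU_F vs OTU_U: 11
  OTU_L vs OTU_B: 11
  OTU_L vs OTU_U: 8
  OTU_B vs OTU_U: 12
The largest is 15, between OTU_F and OTU_B.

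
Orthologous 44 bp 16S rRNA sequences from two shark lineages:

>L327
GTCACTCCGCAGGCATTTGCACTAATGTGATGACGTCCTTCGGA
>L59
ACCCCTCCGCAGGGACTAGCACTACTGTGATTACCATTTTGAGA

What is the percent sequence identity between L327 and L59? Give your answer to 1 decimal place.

Differing sites — 1:G/A; 2:T/C; 4:A/C; 14:C/G; 16:T/C; 18:T/A; 25:A/C; 32:G/T; 35:G/C; 36:T/A; 37:C/T; 38:C/T; 41:C/G; 42:G/A.
30 of the 44 sites match, so the percent identity is 30/44 × 100 = 68.2%.

68.2%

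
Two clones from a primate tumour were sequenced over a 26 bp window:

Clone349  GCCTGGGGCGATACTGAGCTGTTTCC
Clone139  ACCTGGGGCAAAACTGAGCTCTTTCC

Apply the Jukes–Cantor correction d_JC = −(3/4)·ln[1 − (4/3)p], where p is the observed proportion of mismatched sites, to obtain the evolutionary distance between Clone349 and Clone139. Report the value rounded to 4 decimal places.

Differing sites — 1:G/A; 10:G/A; 12:T/A; 21:G/C.
p = 4/26 = 0.153846.
d = −0.75 · ln(1 − (4/3)·0.153846) = −0.75 · ln(0.794872) = −0.75 · (-0.229574) = 0.1722.

0.1722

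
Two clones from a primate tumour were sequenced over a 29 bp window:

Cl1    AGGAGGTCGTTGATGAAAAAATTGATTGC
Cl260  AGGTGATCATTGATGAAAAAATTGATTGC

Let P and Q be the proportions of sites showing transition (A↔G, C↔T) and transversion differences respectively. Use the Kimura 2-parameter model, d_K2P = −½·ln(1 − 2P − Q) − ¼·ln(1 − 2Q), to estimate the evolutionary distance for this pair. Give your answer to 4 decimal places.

Differing sites — 4:A/T (Tv); 6:G/A (Ti); 9:G/A (Ti).
Of the 3 differences, 2 transitions and 1 transversion over 29 sites: P = 2/29 = 0.068966, Q = 1/29 = 0.034483.
d = −0.5·ln(0.827585) − 0.25·ln(0.931034) = −0.5·(-0.189243) − 0.25·(-0.071459) = 0.1125.

0.1125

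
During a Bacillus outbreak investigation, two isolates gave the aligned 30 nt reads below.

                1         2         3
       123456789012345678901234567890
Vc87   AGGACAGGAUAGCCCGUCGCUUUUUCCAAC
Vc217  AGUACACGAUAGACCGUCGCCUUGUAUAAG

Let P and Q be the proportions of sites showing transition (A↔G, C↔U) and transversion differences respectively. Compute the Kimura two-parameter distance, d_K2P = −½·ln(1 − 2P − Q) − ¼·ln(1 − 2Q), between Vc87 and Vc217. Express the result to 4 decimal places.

Mismatches occur at site 3 (G↔U, transversion), site 7 (G↔C, transversion), site 13 (C↔A, transversion), site 21 (U↔C, transition), site 24 (U↔G, transversion), site 26 (C↔A, transversion), site 27 (C↔U, transition), site 30 (C↔G, transversion).
Of the 8 differences, 2 transitions and 6 transversions over 30 sites: P = 2/30 = 0.066667, Q = 6/30 = 0.200000.
d = −0.5·ln(0.666666) − 0.25·ln(0.600000) = −0.5·(-0.405466) − 0.25·(-0.510826) = 0.3304.

0.3304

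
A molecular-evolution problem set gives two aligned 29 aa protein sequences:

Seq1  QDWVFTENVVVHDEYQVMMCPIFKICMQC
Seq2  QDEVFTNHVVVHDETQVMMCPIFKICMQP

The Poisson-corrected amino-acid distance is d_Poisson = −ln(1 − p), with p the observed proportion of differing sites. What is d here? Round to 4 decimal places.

The sequences differ at positions 3 (W/E), 7 (E/N), 8 (N/H), 15 (Y/T), 29 (C/P).
p = 5/29 = 0.172414.
d = −ln(1 − 0.172414) = −ln(0.827586) = 0.1892.

0.1892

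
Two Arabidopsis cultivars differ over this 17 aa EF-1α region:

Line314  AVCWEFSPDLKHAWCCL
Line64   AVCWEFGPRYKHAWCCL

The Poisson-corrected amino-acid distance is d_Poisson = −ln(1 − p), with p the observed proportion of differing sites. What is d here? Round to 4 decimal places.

0.1942

Differing sites — 7:S/G; 9:D/R; 10:L/Y.
p = 3/17 = 0.176471.
d = −ln(1 − 0.176471) = −ln(0.823529) = 0.1942.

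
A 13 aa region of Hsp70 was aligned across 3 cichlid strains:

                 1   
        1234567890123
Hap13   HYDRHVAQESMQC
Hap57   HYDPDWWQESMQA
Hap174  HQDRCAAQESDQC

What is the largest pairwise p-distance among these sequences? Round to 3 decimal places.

Pairwise Hamming distances:
  Hap13 vs Hap57: 5
  Hap13 vs Hap174: 4
  Hap57 vs Hap174: 7
The largest is 7 mismatches, between Hap57 and Hap174; p = 7/13 = 0.538.

0.538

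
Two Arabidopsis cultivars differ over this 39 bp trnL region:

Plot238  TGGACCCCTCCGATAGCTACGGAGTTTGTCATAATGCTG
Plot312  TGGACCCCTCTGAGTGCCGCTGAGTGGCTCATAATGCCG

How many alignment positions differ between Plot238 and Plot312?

10

Mismatches occur at site 11 (C→T), site 14 (T→G), site 15 (A→T), site 18 (T→C), site 19 (A→G), site 21 (G→T), site 26 (T→G), site 27 (T→G), site 28 (G→C), site 38 (T→C).
That gives 10 mismatches out of 39 aligned sites, so the Hamming distance is 10.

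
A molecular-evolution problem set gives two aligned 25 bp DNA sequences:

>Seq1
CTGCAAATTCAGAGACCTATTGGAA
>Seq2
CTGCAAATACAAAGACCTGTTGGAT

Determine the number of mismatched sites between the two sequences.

The sequences differ at positions 9 (T/A), 12 (G/A), 19 (A/G), 25 (A/T).
That gives 4 mismatches out of 25 aligned sites, so the Hamming distance is 4.

4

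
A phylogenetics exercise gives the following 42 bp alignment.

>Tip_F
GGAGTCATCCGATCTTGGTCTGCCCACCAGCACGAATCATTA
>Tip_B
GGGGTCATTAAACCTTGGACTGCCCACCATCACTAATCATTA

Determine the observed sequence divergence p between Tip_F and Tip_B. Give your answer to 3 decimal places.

Differing sites — 3:A/G; 9:C/T; 10:C/A; 11:G/A; 13:T/C; 19:T/A; 30:G/T; 34:G/T.
There are 8 differences over 42 sites, so p = 8/42 = 0.190.

0.190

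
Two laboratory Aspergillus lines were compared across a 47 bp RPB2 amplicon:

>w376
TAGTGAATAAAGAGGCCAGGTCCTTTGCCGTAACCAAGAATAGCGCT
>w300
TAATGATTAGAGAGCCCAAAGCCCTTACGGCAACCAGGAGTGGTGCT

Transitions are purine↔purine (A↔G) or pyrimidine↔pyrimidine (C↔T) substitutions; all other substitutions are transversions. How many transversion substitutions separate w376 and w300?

4

The sequences differ at positions 3 (G/A, transition), 7 (A/T, transversion), 10 (A/G, transition), 15 (G/C, transversion), 19 (G/A, transition), 20 (G/A, transition), 21 (T/G, transversion), 24 (T/C, transition), 27 (G/A, transition), 29 (C/G, transversion), 31 (T/C, transition), 37 (A/G, transition), 40 (A/G, transition), 42 (A/G, transition), 44 (C/T, transition).
Of the 15 differences, 11 transitions and 4 transversions, so the answer is 4.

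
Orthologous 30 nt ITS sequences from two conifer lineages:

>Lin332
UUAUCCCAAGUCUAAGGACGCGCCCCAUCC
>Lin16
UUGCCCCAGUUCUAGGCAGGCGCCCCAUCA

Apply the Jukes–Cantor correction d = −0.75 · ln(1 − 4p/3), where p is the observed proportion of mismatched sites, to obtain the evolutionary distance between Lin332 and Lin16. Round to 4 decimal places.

Differing sites — 3:A/G; 4:U/C; 9:A/G; 10:G/U; 15:A/G; 17:G/C; 19:C/G; 30:C/A.
p = 8/30 = 0.266667.
d = −0.75 · ln(1 − (4/3)·0.266667) = −0.75 · ln(0.644444) = −0.75 · (-0.439367) = 0.3295.

0.3295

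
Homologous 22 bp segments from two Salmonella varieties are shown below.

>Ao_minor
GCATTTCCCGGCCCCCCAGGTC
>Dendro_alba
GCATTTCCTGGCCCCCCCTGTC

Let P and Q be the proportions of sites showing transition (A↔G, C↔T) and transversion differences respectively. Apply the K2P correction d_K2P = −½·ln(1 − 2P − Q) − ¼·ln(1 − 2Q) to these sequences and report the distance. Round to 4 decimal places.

0.1505

Differing sites — 9:C/T (Ti); 18:A/C (Tv); 19:G/T (Tv).
Of the 3 differences, 1 transition and 2 transversions over 22 sites: P = 1/22 = 0.045455, Q = 2/22 = 0.090909.
d = −0.5·ln(0.818181) − 0.25·ln(0.818182) = −0.5·(-0.200672) − 0.25·(-0.200670) = 0.1505.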